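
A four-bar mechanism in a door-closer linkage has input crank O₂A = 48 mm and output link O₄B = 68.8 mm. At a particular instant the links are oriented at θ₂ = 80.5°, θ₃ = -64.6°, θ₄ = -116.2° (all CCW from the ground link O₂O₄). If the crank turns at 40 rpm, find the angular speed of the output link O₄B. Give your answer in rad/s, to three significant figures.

2.13

ω₂ = 4.189 rad/s (from 40 rpm).
Differentiating the loop-closure r₂e^{iθ₂}+r₃e^{iθ₃}=r₁+r₄e^{iθ₄} gives r₂ω₂e^{iθ₂}+r₃ω₃e^{iθ₃}=r₄ω₄e^{iθ₄}.
Eliminating the other unknown: ω₄ = r₂ω₂ sin(θ₂−θ₃) / [r₄ sin(θ₄−θ₃)].
Numerator sine = +0.57215; denominator sine = -0.78369.
Result = 0.048·4.189·(+0.57215) / (0.0688·(-0.78369)) = -2.1335 rad/s; magnitude 2.1335 rad/s.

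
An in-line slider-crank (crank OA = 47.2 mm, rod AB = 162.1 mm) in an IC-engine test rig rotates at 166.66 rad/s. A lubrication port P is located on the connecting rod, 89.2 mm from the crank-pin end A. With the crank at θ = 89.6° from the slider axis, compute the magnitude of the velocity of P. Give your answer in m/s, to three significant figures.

7.88

ω = 166.7 rad/s.  Crank-pin speed |V_A| = rω = 7.8664 m/s, perpendicular to OA.
Rod angle: sinφ = −(r/L) sinθ ⇒ φ = -16.928°; ω_rod = −rω cosθ/√(L²−r²sin²θ) = -0.35413 rad/s.
V_P = V_A + ω_rod × AP, with AP = 0.0892 m along the rod.
Components: V_Px = −rω sinθ − a·ω_rod·sinφ = -7.8754 m/s;  V_Py = rω cosθ + a·ω_rod·cosφ = +0.024697 m/s.
|V_P| = √(V_Px² + V_Py²) = 7.8754 m/s.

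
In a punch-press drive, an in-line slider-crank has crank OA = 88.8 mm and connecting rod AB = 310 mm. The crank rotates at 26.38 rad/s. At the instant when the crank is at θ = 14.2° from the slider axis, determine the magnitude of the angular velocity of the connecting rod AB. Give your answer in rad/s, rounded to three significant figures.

7.34

ω = 26.38 rad/s
The rod makes angle φ with the slider axis where L sinφ = r sinθ; differentiating, L cosφ·φ̇ = r ω cosθ.
L cosφ = √(L² − r² sin²θ) = 0.30923 m.
|ω_rod| = r ω |cosθ| / √(L² − r² sin²θ) = 0.0888·26.38·0.96945/0.30923 = 7.3439 rad/s.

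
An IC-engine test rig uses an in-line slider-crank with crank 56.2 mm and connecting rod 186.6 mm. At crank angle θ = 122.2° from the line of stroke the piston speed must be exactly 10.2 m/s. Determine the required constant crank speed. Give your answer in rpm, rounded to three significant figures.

2460

For an in-line slider-crank, |v_piston| = rω|sinθ|·[1 + r cosθ/√(L² − r² sin²θ)].
With r = 0.0562 m, L = 0.1866 m, θ = 122.2°: the bracketed kinematic factor |dx/dθ| = 0.039663 m.
ω = v/|dx/dθ| = 10.2/0.039663 = 257.17 rad/s.
N = 60ω/(2π) = 2455.8 rpm.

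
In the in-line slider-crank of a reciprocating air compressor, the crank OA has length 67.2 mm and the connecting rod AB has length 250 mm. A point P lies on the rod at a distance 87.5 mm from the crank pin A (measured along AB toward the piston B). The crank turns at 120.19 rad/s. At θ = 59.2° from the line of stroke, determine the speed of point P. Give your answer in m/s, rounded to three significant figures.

ω = 120.2 rad/s.  Crank-pin speed |V_A| = rω = 8.0768 m/s, perpendicular to OA.
Rod angle: sinφ = −(r/L) sinθ ⇒ φ = -13.349°; ω_rod = −rω cosθ/√(L²−r²sin²θ) = -17.002 rad/s.
V_P = V_A + ω_rod × AP, with AP = 0.0875 m along the rod.
Components: V_Px = −rω sinθ − a·ω_rod·sinφ = -7.2811 m/s;  V_Py = rω cosθ + a·ω_rod·cosφ = +2.6882 m/s.
|V_P| = √(V_Px² + V_Py²) = 7.7615 m/s.

7.76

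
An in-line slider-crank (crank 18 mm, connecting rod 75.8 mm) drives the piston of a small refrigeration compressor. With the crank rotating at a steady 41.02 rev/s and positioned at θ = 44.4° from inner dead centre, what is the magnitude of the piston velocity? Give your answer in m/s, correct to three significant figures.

ω = 2π·41 = 257.7 rad/s
For an in-line slider-crank, x = r cosθ + √(L² − r² sin²θ), so v = −rω sinθ·[1 + r cosθ/√(L² − r² sin²θ)].
With r = 0.018 m, L = 0.0758 m, θ = 44.4°: √(L² − r² sin²θ) = 0.074746 m.
v = −0.018·257.7·0.69966·[1 + 0.018·0.71447/0.074746] = -3.8044 m/s.
|v| = 3.8044 m/s.

3.80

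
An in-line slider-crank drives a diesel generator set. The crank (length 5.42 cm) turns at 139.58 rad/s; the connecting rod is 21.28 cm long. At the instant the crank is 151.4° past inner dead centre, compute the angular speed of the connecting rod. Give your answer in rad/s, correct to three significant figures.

ω = 139.6 rad/s
The rod makes angle φ with the slider axis where L sinφ = r sinθ; differentiating, L cosφ·φ̇ = r ω cosθ.
L cosφ = √(L² − r² sin²θ) = 0.21121 m.
|ω_rod| = r ω |cosθ| / √(L² − r² sin²θ) = 0.0542·139.6·0.87798/0.21121 = 31.448 rad/s.

31.4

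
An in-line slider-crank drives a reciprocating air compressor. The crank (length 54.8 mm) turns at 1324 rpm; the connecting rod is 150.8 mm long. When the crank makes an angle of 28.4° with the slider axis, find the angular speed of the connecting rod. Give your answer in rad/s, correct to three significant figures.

ω = 138.6 rad/s (converted from 1324 rpm).
The rod makes angle φ with the slider axis where L sinφ = r sinθ; differentiating, L cosφ·φ̇ = r ω cosθ.
L cosφ = √(L² − r² sin²θ) = 0.14853 m.
|ω_rod| = r ω |cosθ| / √(L² − r² sin²θ) = 0.0548·138.6·0.87965/0.14853 = 44.998 rad/s.

45.0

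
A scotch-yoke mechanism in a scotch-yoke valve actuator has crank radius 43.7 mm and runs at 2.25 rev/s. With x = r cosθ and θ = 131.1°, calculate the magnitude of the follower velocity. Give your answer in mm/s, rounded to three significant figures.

466

ω = 14.14 rad/s (from 2.25 rev/s).
x = r cosθ ⇒ ẋ = −rω sinθ.
|v| = rω|sinθ| = 0.0437·14.14·|sin 131.1°| = 0.46555 m/s = 465.55 mm/s.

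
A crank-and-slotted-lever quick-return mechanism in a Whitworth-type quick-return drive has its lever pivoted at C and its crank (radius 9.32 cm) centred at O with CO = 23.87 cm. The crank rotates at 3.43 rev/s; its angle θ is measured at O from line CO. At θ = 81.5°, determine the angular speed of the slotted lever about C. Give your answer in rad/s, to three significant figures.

3.57

ω = 21.55 rad/s (from 3.43 rev/s).
Crank pin A relative to C: A = (d + r cosθ, r sinθ); lever angle φ = atan2(r sinθ, d + r cosθ).
Differentiating tanφ: φ̇ = rω(d cosθ + r)/(d² + r² + 2dr cosθ).
d² + r² + 2dr cosθ = |CA|² = 0.0722405 m²;  d cosθ + r = +0.12848 m.
|ω_lever| = |0.0932·21.55·+0.12848| / 0.0722405 = 3.5723 rad/s.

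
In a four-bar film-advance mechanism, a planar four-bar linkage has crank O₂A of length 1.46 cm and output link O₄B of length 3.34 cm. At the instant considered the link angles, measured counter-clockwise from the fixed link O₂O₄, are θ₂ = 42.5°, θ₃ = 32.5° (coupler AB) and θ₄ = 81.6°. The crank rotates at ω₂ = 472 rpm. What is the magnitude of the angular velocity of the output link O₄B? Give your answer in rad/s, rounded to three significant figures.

4.96

ω₂ = 49.43 rad/s (from 472 rpm).
Differentiating the loop-closure r₂e^{iθ₂}+r₃e^{iθ₃}=r₁+r₄e^{iθ₄} gives r₂ω₂e^{iθ₂}+r₃ω₃e^{iθ₃}=r₄ω₄e^{iθ₄}.
Eliminating the other unknown: ω₄ = r₂ω₂ sin(θ₂−θ₃) / [r₄ sin(θ₄−θ₃)].
Numerator sine = +0.17365; denominator sine = +0.75585.
Result = 0.0146·49.43·(+0.17365) / (0.0334·(+0.75585)) = +4.9637 rad/s; magnitude 4.9637 rad/s.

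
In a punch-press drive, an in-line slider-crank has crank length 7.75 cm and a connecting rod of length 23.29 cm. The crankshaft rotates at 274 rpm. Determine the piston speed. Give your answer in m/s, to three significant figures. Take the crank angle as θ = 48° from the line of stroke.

2.03

ω = 2π·274/60 = 28.69 rad/s
For an in-line slider-crank, x = r cosθ + √(L² − r² sin²θ), so v = −rω sinθ·[1 + r cosθ/√(L² − r² sin²θ)].
With r = 0.0775 m, L = 0.2329 m, θ = 48°: √(L² − r² sin²θ) = 0.22567 m.
v = −0.0775·28.69·0.74314·[1 + 0.0775·0.66913/0.22567] = -2.0323 m/s.
|v| = 2.0323 m/s.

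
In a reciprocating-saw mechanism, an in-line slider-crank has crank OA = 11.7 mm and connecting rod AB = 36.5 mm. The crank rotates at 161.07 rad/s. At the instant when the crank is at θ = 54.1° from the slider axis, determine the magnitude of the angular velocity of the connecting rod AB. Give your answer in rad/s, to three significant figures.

31.4

ω = 161.1 rad/s
The rod makes angle φ with the slider axis where L sinφ = r sinθ; differentiating, L cosφ·φ̇ = r ω cosθ.
L cosφ = √(L² − r² sin²θ) = 0.035248 m.
|ω_rod| = r ω |cosθ| / √(L² − r² sin²θ) = 0.0117·161.1·0.58637/0.035248 = 31.35 rad/s.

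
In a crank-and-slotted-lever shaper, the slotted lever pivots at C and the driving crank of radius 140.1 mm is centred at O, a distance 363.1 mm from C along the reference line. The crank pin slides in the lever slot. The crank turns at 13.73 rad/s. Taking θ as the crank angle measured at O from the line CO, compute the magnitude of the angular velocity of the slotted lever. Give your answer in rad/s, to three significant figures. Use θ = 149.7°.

5.24

ω = 13.73 rad/s
Crank pin A relative to C: A = (d + r cosθ, r sinθ); lever angle φ = atan2(r sinθ, d + r cosθ).
Differentiating tanφ: φ̇ = rω(d cosθ + r)/(d² + r² + 2dr cosθ).
d² + r² + 2dr cosθ = |CA|² = 0.0636272 m²;  d cosθ + r = -0.1734 m.
|ω_lever| = |0.1401·13.73·-0.1734| / 0.0636272 = 5.2422 rad/s.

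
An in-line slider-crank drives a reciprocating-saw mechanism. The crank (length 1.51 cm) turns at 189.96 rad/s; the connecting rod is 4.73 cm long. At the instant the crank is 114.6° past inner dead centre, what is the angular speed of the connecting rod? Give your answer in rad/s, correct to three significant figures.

26.4

ω = 190 rad/s
The rod makes angle φ with the slider axis where L sinφ = r sinθ; differentiating, L cosφ·φ̇ = r ω cosθ.
L cosφ = √(L² − r² sin²θ) = 0.045264 m.
|ω_rod| = r ω |cosθ| / √(L² − r² sin²θ) = 0.0151·190·0.41628/0.045264 = 26.38 rad/s.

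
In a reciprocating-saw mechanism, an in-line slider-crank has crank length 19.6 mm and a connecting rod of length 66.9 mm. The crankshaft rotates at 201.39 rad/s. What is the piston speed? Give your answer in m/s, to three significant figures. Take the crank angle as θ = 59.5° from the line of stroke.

ω = 201.4 rad/s
For an in-line slider-crank, x = r cosθ + √(L² − r² sin²θ), so v = −rω sinθ·[1 + r cosθ/√(L² − r² sin²θ)].
With r = 0.0196 m, L = 0.0669 m, θ = 59.5°: √(L² − r² sin²θ) = 0.064733 m.
v = −0.0196·201.4·0.86163·[1 + 0.0196·0.50754/0.064733] = -3.9237 m/s.
|v| = 3.9237 m/s.

3.92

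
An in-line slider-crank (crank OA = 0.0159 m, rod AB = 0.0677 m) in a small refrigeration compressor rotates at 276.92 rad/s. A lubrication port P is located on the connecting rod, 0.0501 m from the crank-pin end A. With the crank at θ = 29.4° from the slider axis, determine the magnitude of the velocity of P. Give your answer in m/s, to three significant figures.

2.68

ω = 276.9 rad/s.  Crank-pin speed |V_A| = rω = 4.403 m/s, perpendicular to OA.
Rod angle: sinφ = −(r/L) sinθ ⇒ φ = -6.621°; ω_rod = −rω cosθ/√(L²−r²sin²θ) = -57.042 rad/s.
V_P = V_A + ω_rod × AP, with AP = 0.0501 m along the rod.
Components: V_Px = −rω sinθ − a·ω_rod·sinφ = -2.4909 m/s;  V_Py = rω cosθ + a·ω_rod·cosφ = +0.99724 m/s.
|V_P| = √(V_Px² + V_Py²) = 2.6832 m/s.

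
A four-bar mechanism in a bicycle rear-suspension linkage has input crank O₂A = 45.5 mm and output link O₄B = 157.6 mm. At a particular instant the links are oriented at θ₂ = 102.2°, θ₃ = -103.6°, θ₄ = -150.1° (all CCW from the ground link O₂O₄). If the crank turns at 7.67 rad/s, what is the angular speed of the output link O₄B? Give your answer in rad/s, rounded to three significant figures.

1.33

ω₂ = 7.67 rad/s
Differentiating the loop-closure r₂e^{iθ₂}+r₃e^{iθ₃}=r₁+r₄e^{iθ₄} gives r₂ω₂e^{iθ₂}+r₃ω₃e^{iθ₃}=r₄ω₄e^{iθ₄}.
Eliminating the other unknown: ω₄ = r₂ω₂ sin(θ₂−θ₃) / [r₄ sin(θ₄−θ₃)].
Numerator sine = -0.43523; denominator sine = -0.72537.
Result = 0.0455·7.67·(-0.43523) / (0.1576·(-0.72537)) = +1.3286 rad/s; magnitude 1.3286 rad/s.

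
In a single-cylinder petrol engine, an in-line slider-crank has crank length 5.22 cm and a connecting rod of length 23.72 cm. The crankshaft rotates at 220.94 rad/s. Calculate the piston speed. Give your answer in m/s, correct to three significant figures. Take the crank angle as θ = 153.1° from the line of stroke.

4.19

ω = 220.9 rad/s
For an in-line slider-crank, x = r cosθ + √(L² − r² sin²θ), so v = −rω sinθ·[1 + r cosθ/√(L² − r² sin²θ)].
With r = 0.0522 m, L = 0.2372 m, θ = 153.1°: √(L² − r² sin²θ) = 0.23602 m.
v = −0.0522·220.9·0.45243·[1 + 0.0522·-0.89180/0.23602] = -4.1888 m/s.
|v| = 4.1888 m/s.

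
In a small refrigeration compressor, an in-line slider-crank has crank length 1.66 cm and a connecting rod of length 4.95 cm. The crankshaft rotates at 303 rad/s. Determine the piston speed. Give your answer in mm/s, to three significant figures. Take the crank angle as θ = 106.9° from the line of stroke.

ω = 303 rad/s
For an in-line slider-crank, x = r cosθ + √(L² − r² sin²θ), so v = −rω sinθ·[1 + r cosθ/√(L² − r² sin²θ)].
With r = 0.0166 m, L = 0.0495 m, θ = 106.9°: √(L² − r² sin²θ) = 0.046883 m.
v = −0.0166·303·0.95681·[1 + 0.0166·-0.29070/0.046883] = -4.3172 m/s.
|v| = 4.3172 m/s = 4317.2 mm/s.

4320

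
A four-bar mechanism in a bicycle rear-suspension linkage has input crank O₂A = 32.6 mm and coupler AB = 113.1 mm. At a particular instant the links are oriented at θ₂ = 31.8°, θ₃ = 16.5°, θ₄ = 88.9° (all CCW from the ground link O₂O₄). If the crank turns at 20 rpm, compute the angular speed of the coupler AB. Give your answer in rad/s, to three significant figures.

ω₂ = 2.094 rad/s (from 20 rpm).
Differentiating the loop-closure r₂e^{iθ₂}+r₃e^{iθ₃}=r₁+r₄e^{iθ₄} gives r₂ω₂e^{iθ₂}+r₃ω₃e^{iθ₃}=r₄ω₄e^{iθ₄}.
Eliminating the other unknown: ω₃ = r₂ω₂ sin(θ₄−θ₂) / [r₃ sin(θ₃−θ₄)].
Numerator sine = +0.83962; denominator sine = -0.95319.
Result = 0.0326·2.094·(+0.83962) / (0.1131·(-0.95319)) = -0.53176 rad/s; magnitude 0.53176 rad/s.

0.532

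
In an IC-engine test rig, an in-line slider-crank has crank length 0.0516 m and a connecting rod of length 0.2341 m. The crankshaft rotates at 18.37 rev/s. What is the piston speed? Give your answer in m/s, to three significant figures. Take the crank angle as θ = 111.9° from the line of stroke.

5.06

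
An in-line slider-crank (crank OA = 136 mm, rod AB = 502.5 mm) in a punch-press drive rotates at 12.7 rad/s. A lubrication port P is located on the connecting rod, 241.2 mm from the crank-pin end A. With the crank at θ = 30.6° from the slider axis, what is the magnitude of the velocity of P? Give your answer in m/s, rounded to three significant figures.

1.25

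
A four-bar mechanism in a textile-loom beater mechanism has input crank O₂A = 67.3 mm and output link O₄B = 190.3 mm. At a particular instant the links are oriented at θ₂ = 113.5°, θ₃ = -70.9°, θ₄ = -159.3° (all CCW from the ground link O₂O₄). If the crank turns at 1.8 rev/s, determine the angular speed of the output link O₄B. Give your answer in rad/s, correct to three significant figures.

ω₂ = 11.31 rad/s (from 1.8 rev/s).
Differentiating the loop-closure r₂e^{iθ₂}+r₃e^{iθ₃}=r₁+r₄e^{iθ₄} gives r₂ω₂e^{iθ₂}+r₃ω₃e^{iθ₃}=r₄ω₄e^{iθ₄}.
Eliminating the other unknown: ω₄ = r₂ω₂ sin(θ₂−θ₃) / [r₄ sin(θ₄−θ₃)].
Numerator sine = -0.07672; denominator sine = -0.99961.
Result = 0.0673·11.31·(-0.07672) / (0.1903·(-0.99961)) = +0.30697 rad/s; magnitude 0.30697 rad/s.

0.307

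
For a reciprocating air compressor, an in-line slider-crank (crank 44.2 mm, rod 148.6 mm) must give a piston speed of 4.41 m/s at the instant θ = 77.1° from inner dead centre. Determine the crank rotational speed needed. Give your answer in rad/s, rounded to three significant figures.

95.7

For an in-line slider-crank, |v_piston| = rω|sinθ|·[1 + r cosθ/√(L² − r² sin²θ)].
With r = 0.0442 m, L = 0.1486 m, θ = 77.1°: the bracketed kinematic factor |dx/dθ| = 0.046074 m.
ω = v/|dx/dθ| = 4.41/0.046074 = 95.716 rad/s.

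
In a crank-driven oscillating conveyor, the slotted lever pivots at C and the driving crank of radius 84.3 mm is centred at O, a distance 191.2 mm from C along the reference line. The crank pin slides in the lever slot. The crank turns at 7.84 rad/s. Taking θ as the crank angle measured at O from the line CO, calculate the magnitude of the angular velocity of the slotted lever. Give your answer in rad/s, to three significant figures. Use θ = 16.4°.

2.37

ω = 7.84 rad/s
Crank pin A relative to C: A = (d + r cosθ, r sinθ); lever angle φ = atan2(r sinθ, d + r cosθ).
Differentiating tanφ: φ̇ = rω(d cosθ + r)/(d² + r² + 2dr cosθ).
d² + r² + 2dr cosθ = |CA|² = 0.0745887 m²;  d cosθ + r = +0.26772 m.
|ω_lever| = |0.0843·7.84·+0.26772| / 0.0745887 = 2.3722 rad/s.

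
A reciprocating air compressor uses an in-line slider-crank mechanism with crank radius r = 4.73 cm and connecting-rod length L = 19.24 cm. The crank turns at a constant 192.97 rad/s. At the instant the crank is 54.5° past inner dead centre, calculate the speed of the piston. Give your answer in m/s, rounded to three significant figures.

ω = 193 rad/s
For an in-line slider-crank, x = r cosθ + √(L² − r² sin²θ), so v = −rω sinθ·[1 + r cosθ/√(L² − r² sin²θ)].
With r = 0.0473 m, L = 0.1924 m, θ = 54.5°: √(L² − r² sin²θ) = 0.18851 m.
v = −0.0473·193·0.81412·[1 + 0.0473·0.58070/0.18851] = -8.5136 m/s.
|v| = 8.5136 m/s.

8.51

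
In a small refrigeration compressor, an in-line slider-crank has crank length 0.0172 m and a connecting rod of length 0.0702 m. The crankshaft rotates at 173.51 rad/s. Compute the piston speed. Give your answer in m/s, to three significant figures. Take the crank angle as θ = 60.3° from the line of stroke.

2.91

ω = 173.5 rad/s
For an in-line slider-crank, x = r cosθ + √(L² − r² sin²θ), so v = −rω sinθ·[1 + r cosθ/√(L² − r² sin²θ)].
With r = 0.0172 m, L = 0.0702 m, θ = 60.3°: √(L² − r² sin²θ) = 0.068592 m.
v = −0.0172·173.5·0.86863·[1 + 0.0172·0.49546/0.068592] = -2.9144 m/s.
|v| = 2.9144 m/s.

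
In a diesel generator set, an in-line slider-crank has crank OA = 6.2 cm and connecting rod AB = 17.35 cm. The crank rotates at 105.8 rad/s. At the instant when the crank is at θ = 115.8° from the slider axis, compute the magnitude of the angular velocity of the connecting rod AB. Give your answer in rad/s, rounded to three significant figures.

17.4

ω = 105.8 rad/s
The rod makes angle φ with the slider axis where L sinφ = r sinθ; differentiating, L cosφ·φ̇ = r ω cosθ.
L cosφ = √(L² − r² sin²θ) = 0.16428 m.
|ω_rod| = r ω |cosθ| / √(L² − r² sin²θ) = 0.062·105.8·0.43523/0.16428 = 17.379 rad/s.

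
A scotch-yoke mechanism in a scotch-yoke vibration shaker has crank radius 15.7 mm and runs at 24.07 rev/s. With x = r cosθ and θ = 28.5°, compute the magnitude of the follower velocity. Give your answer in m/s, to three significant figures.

ω = 151.2 rad/s (from 24.07 rev/s).
x = r cosθ ⇒ ẋ = −rω sinθ.
|v| = rω|sinθ| = 0.0157·151.2·|sin 28.5°| = 1.133 m/s.

1.13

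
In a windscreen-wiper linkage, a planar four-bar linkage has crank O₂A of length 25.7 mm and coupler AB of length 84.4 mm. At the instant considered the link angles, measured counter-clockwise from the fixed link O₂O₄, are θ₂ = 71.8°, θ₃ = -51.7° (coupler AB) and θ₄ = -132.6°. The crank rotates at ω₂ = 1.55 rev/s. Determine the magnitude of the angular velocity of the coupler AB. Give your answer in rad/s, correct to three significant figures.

ω₂ = 9.739 rad/s (from 1.55 rev/s).
Differentiating the loop-closure r₂e^{iθ₂}+r₃e^{iθ₃}=r₁+r₄e^{iθ₄} gives r₂ω₂e^{iθ₂}+r₃ω₃e^{iθ₃}=r₄ω₄e^{iθ₄}.
Eliminating the other unknown: ω₃ = r₂ω₂ sin(θ₄−θ₂) / [r₃ sin(θ₃−θ₄)].
Numerator sine = +0.41310; denominator sine = +0.98741.
Result = 0.0257·9.739·(+0.41310) / (0.0844·(+0.98741)) = +1.2407 rad/s; magnitude 1.2407 rad/s.

1.24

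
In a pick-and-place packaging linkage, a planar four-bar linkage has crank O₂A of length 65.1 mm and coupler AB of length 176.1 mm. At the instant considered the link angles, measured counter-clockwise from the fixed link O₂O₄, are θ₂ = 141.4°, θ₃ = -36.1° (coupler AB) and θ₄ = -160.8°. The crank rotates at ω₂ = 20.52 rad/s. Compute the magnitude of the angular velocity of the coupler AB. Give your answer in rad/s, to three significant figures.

ω₂ = 20.52 rad/s
Differentiating the loop-closure r₂e^{iθ₂}+r₃e^{iθ₃}=r₁+r₄e^{iθ₄} gives r₂ω₂e^{iθ₂}+r₃ω₃e^{iθ₃}=r₄ω₄e^{iθ₄}.
Eliminating the other unknown: ω₃ = r₂ω₂ sin(θ₄−θ₂) / [r₃ sin(θ₃−θ₄)].
Numerator sine = +0.84619; denominator sine = +0.82214.
Result = 0.0651·20.52·(+0.84619) / (0.1761·(+0.82214)) = +7.8077 rad/s; magnitude 7.8077 rad/s.

7.81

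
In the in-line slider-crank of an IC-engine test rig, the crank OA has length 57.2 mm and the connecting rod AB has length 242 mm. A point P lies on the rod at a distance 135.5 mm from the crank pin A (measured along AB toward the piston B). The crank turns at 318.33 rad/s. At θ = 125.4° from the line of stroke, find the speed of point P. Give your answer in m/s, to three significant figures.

14.4

ω = 318.3 rad/s.  Crank-pin speed |V_A| = rω = 18.208 m/s, perpendicular to OA.
Rod angle: sinφ = −(r/L) sinθ ⇒ φ = -11.108°; ω_rod = −rω cosθ/√(L²−r²sin²θ) = +44.418 rad/s.
V_P = V_A + ω_rod × AP, with AP = 0.1355 m along the rod.
Components: V_Px = −rω sinθ − a·ω_rod·sinφ = -13.683 m/s;  V_Py = rω cosθ + a·ω_rod·cosφ = -4.6419 m/s.
|V_P| = √(V_Px² + V_Py²) = 14.449 m/s.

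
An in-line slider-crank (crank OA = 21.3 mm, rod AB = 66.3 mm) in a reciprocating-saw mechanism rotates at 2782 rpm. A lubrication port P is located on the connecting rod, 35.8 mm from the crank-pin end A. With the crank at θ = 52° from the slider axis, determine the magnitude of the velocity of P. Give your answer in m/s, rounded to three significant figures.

5.71

ω = 291.3 rad/s.  Crank-pin speed |V_A| = rω = 6.2053 m/s, perpendicular to OA.
Rod angle: sinφ = −(r/L) sinθ ⇒ φ = -14.665°; ω_rod = −rω cosθ/√(L²−r²sin²θ) = -59.563 rad/s.
V_P = V_A + ω_rod × AP, with AP = 0.0358 m along the rod.
Components: V_Px = −rω sinθ − a·ω_rod·sinφ = -5.4297 m/s;  V_Py = rω cosθ + a·ω_rod·cosφ = +1.7575 m/s.
|V_P| = √(V_Px² + V_Py²) = 5.7071 m/s.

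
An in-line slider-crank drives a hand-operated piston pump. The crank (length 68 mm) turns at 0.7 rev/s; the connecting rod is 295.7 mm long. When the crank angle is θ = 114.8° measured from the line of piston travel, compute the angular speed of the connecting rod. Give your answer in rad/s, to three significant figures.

0.434

ω = 4.398 rad/s (converted from 0.7 rev/s).
The rod makes angle φ with the slider axis where L sinφ = r sinθ; differentiating, L cosφ·φ̇ = r ω cosθ.
L cosφ = √(L² − r² sin²θ) = 0.28919 m.
|ω_rod| = r ω |cosθ| / √(L² − r² sin²θ) = 0.068·4.398·0.41945/0.28919 = 0.4338 rad/s.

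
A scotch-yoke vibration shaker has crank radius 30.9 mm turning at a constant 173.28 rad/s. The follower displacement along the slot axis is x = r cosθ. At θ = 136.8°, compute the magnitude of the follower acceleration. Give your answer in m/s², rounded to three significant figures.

676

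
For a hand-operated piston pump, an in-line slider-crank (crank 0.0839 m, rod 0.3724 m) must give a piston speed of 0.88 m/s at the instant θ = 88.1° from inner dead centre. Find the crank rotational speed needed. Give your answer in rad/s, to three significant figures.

For an in-line slider-crank, |v_piston| = rω|sinθ|·[1 + r cosθ/√(L² − r² sin²θ)].
With r = 0.0839 m, L = 0.3724 m, θ = 88.1°: the bracketed kinematic factor |dx/dθ| = 0.084497 m.
ω = v/|dx/dθ| = 0.88/0.084497 = 10.415 rad/s.

10.4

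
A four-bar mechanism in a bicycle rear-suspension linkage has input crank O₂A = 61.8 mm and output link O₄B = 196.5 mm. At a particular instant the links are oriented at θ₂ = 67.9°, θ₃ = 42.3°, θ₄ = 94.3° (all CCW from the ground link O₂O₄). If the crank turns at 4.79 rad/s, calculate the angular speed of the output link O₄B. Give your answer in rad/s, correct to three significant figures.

0.826

ω₂ = 4.79 rad/s
Differentiating the loop-closure r₂e^{iθ₂}+r₃e^{iθ₃}=r₁+r₄e^{iθ₄} gives r₂ω₂e^{iθ₂}+r₃ω₃e^{iθ₃}=r₄ω₄e^{iθ₄}.
Eliminating the other unknown: ω₄ = r₂ω₂ sin(θ₂−θ₃) / [r₄ sin(θ₄−θ₃)].
Numerator sine = +0.43209; denominator sine = +0.78801.
Result = 0.0618·4.79·(+0.43209) / (0.1965·(+0.78801)) = +0.82604 rad/s; magnitude 0.82604 rad/s.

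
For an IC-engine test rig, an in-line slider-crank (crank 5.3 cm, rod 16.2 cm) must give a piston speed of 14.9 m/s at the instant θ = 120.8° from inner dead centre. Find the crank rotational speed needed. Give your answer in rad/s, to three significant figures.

397

For an in-line slider-crank, |v_piston| = rω|sinθ|·[1 + r cosθ/√(L² − r² sin²θ)].
With r = 0.053 m, L = 0.162 m, θ = 120.8°: the bracketed kinematic factor |dx/dθ| = 0.037578 m.
ω = v/|dx/dθ| = 14.9/0.037578 = 396.51 rad/s.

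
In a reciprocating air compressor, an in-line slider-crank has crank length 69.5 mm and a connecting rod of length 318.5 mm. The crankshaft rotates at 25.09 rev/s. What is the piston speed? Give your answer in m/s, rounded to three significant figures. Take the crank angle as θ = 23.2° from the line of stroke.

ω = 2π·25.1 = 157.6 rad/s
For an in-line slider-crank, x = r cosθ + √(L² − r² sin²θ), so v = −rω sinθ·[1 + r cosθ/√(L² − r² sin²θ)].
With r = 0.0695 m, L = 0.3185 m, θ = 23.2°: √(L² − r² sin²θ) = 0.31732 m.
v = −0.0695·157.6·0.39394·[1 + 0.0695·0.91914/0.31732] = -5.185 m/s.
|v| = 5.185 m/s.

5.19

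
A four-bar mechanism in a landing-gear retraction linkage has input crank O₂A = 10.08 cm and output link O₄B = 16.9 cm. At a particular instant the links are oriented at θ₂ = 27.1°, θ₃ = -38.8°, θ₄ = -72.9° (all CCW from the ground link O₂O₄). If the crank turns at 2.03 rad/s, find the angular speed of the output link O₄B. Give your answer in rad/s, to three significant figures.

ω₂ = 2.03 rad/s
Differentiating the loop-closure r₂e^{iθ₂}+r₃e^{iθ₃}=r₁+r₄e^{iθ₄} gives r₂ω₂e^{iθ₂}+r₃ω₃e^{iθ₃}=r₄ω₄e^{iθ₄}.
Eliminating the other unknown: ω₄ = r₂ω₂ sin(θ₂−θ₃) / [r₄ sin(θ₄−θ₃)].
Numerator sine = +0.91283; denominator sine = -0.56064.
Result = 0.1008·2.03·(+0.91283) / (0.169·(-0.56064)) = -1.9714 rad/s; magnitude 1.9714 rad/s.

1.97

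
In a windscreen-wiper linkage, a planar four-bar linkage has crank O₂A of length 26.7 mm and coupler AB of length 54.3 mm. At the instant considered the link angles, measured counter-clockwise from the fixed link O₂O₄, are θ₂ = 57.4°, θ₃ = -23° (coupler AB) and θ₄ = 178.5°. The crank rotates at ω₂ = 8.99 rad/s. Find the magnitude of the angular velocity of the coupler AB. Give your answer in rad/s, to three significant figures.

ω₂ = 8.99 rad/s
Differentiating the loop-closure r₂e^{iθ₂}+r₃e^{iθ₃}=r₁+r₄e^{iθ₄} gives r₂ω₂e^{iθ₂}+r₃ω₃e^{iθ₃}=r₄ω₄e^{iθ₄}.
Eliminating the other unknown: ω₃ = r₂ω₂ sin(θ₄−θ₂) / [r₃ sin(θ₃−θ₄)].
Numerator sine = +0.85627; denominator sine = +0.36650.
Result = 0.0267·8.99·(+0.85627) / (0.0543·(+0.36650)) = +10.328 rad/s; magnitude 10.328 rad/s.

10.3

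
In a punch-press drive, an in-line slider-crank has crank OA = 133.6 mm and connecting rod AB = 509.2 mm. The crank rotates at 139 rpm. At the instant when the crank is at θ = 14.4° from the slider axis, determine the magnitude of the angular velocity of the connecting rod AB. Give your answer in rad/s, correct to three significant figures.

3.71

ω = 14.56 rad/s (converted from 139 rpm).
The rod makes angle φ with the slider axis where L sinφ = r sinθ; differentiating, L cosφ·φ̇ = r ω cosθ.
L cosφ = √(L² − r² sin²θ) = 0.50811 m.
|ω_rod| = r ω |cosθ| / √(L² − r² sin²θ) = 0.1336·14.56·0.96858/0.50811 = 3.707 rad/s.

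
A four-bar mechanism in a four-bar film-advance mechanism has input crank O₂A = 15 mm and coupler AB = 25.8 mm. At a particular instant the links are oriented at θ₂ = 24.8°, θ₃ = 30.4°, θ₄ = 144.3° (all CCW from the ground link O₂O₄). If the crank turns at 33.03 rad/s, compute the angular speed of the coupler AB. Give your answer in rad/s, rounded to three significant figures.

ω₂ = 33.03 rad/s
Differentiating the loop-closure r₂e^{iθ₂}+r₃e^{iθ₃}=r₁+r₄e^{iθ₄} gives r₂ω₂e^{iθ₂}+r₃ω₃e^{iθ₃}=r₄ω₄e^{iθ₄}.
Eliminating the other unknown: ω₃ = r₂ω₂ sin(θ₄−θ₂) / [r₃ sin(θ₃−θ₄)].
Numerator sine = +0.87036; denominator sine = -0.91425.
Result = 0.015·33.03·(+0.87036) / (0.0258·(-0.91425)) = -18.281 rad/s; magnitude 18.281 rad/s.

18.3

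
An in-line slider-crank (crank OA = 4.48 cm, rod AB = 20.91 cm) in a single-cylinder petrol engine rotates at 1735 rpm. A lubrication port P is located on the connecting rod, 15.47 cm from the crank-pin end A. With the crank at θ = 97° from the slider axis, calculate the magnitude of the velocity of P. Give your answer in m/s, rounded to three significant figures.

7.92

ω = 181.7 rad/s.  Crank-pin speed |V_A| = rω = 8.1397 m/s, perpendicular to OA.
Rod angle: sinφ = −(r/L) sinθ ⇒ φ = -12.278°; ω_rod = −rω cosθ/√(L²−r²sin²θ) = +4.8551 rad/s.
V_P = V_A + ω_rod × AP, with AP = 0.1547 m along the rod.
Components: V_Px = −rω sinθ − a·ω_rod·sinφ = -7.9193 m/s;  V_Py = rω cosθ + a·ω_rod·cosφ = -0.25807 m/s.
|V_P| = √(V_Px² + V_Py²) = 7.9235 m/s.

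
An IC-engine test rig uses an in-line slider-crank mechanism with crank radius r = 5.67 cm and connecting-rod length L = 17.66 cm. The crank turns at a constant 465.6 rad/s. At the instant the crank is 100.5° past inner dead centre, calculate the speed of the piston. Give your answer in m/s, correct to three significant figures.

24.4

ω = 465.6 rad/s
For an in-line slider-crank, x = r cosθ + √(L² − r² sin²θ), so v = −rω sinθ·[1 + r cosθ/√(L² − r² sin²θ)].
With r = 0.0567 m, L = 0.1766 m, θ = 100.5°: √(L² − r² sin²θ) = 0.16757 m.
v = −0.0567·465.6·0.98325·[1 + 0.0567·-0.18224/0.16757] = -24.357 m/s.
|v| = 24.357 m/s.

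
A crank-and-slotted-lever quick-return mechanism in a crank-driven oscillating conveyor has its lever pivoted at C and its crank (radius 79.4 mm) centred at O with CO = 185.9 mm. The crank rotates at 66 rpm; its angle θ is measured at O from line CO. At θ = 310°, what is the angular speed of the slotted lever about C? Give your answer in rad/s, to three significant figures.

1.82

ω = 6.912 rad/s (from 66 rpm).
Crank pin A relative to C: A = (d + r cosθ, r sinθ); lever angle φ = atan2(r sinθ, d + r cosθ).
Differentiating tanφ: φ̇ = rω(d cosθ + r)/(d² + r² + 2dr cosθ).
d² + r² + 2dr cosθ = |CA|² = 0.0598389 m²;  d cosθ + r = +0.19889 m.
|ω_lever| = |0.0794·6.912·+0.19889| / 0.0598389 = 1.824 rad/s.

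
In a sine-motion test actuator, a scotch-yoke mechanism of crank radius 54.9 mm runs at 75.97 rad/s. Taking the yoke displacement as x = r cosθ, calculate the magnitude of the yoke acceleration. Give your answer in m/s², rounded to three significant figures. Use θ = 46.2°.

ω = 75.97 rad/s
x = r cosθ ⇒ ẍ = −rω² cosθ (ω constant).
|a| = rω²|cosθ| = 0.0549·(75.97)²·|cos 46.2°| = 219.31 m/s².

219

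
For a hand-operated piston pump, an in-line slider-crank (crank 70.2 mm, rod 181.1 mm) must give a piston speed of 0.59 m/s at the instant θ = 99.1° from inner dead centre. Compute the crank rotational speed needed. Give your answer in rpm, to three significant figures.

87.1

For an in-line slider-crank, |v_piston| = rω|sinθ|·[1 + r cosθ/√(L² − r² sin²θ)].
With r = 0.0702 m, L = 0.1811 m, θ = 99.1°: the bracketed kinematic factor |dx/dθ| = 0.064717 m.
ω = v/|dx/dθ| = 0.59/0.064717 = 9.1167 rad/s.
N = 60ω/(2π) = 87.058 rpm.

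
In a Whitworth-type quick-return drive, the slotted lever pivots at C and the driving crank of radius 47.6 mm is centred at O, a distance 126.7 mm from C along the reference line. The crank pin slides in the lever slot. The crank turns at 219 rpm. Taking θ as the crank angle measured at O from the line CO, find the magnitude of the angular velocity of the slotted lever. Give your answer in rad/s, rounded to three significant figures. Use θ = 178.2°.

13.8

ω = 22.93 rad/s (from 219 rpm).
Crank pin A relative to C: A = (d + r cosθ, r sinθ); lever angle φ = atan2(r sinθ, d + r cosθ).
Differentiating tanφ: φ̇ = rω(d cosθ + r)/(d² + r² + 2dr cosθ).
d² + r² + 2dr cosθ = |CA|² = 0.00626276 m²;  d cosθ + r = -0.079037 m.
|ω_lever| = |0.0476·22.93·-0.079037| / 0.00626276 = 13.777 rad/s.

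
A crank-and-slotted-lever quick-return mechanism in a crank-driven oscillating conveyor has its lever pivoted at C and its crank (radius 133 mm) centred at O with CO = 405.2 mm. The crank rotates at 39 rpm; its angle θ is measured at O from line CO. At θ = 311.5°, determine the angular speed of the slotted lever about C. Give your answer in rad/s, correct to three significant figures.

ω = 4.084 rad/s (from 39 rpm).
Crank pin A relative to C: A = (d + r cosθ, r sinθ); lever angle φ = atan2(r sinθ, d + r cosθ).
Differentiating tanφ: φ̇ = rω(d cosθ + r)/(d² + r² + 2dr cosθ).
d² + r² + 2dr cosθ = |CA|² = 0.253295 m²;  d cosθ + r = +0.40149 m.
|ω_lever| = |0.133·4.084·+0.40149| / 0.253295 = 0.86099 rad/s.

0.861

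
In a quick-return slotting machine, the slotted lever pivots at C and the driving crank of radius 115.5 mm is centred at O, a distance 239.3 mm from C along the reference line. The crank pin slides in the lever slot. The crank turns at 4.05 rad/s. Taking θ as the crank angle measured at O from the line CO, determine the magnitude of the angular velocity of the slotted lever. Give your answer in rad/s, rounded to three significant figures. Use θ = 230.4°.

ω = 4.05 rad/s
Crank pin A relative to C: A = (d + r cosθ, r sinθ); lever angle φ = atan2(r sinθ, d + r cosθ).
Differentiating tanφ: φ̇ = rω(d cosθ + r)/(d² + r² + 2dr cosθ).
d² + r² + 2dr cosθ = |CA|² = 0.035369 m²;  d cosθ + r = -0.037036 m.
|ω_lever| = |0.1155·4.05·-0.037036| / 0.035369 = 0.48982 rad/s.

0.490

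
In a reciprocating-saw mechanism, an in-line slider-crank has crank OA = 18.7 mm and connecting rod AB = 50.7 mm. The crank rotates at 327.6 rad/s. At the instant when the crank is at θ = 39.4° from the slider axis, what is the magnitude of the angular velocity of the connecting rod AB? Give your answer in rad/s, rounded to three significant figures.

ω = 327.6 rad/s
The rod makes angle φ with the slider axis where L sinφ = r sinθ; differentiating, L cosφ·φ̇ = r ω cosθ.
L cosφ = √(L² − r² sin²θ) = 0.049291 m.
|ω_rod| = r ω |cosθ| / √(L² − r² sin²θ) = 0.0187·327.6·0.77273/0.049291 = 96.039 rad/s.

96.0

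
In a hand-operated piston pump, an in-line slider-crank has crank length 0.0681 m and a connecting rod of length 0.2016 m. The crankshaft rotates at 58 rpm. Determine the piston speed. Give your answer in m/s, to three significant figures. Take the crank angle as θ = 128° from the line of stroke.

ω = 2π·58/60 = 6.074 rad/s
For an in-line slider-crank, x = r cosθ + √(L² − r² sin²θ), so v = −rω sinθ·[1 + r cosθ/√(L² − r² sin²θ)].
With r = 0.0681 m, L = 0.2016 m, θ = 128°: √(L² − r² sin²θ) = 0.19433 m.
v = −0.0681·6.074·0.78801·[1 + 0.0681·-0.61566/0.19433] = -0.25562 m/s.
|v| = 0.25562 m/s.

0.256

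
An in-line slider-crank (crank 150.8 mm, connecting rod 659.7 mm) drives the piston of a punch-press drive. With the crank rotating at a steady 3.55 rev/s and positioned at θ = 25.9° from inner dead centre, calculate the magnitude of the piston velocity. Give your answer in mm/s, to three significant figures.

1770

ω = 2π·3.55 = 22.31 rad/s
For an in-line slider-crank, x = r cosθ + √(L² − r² sin²θ), so v = −rω sinθ·[1 + r cosθ/√(L² − r² sin²θ)].
With r = 0.1508 m, L = 0.6597 m, θ = 25.9°: √(L² − r² sin²θ) = 0.6564 m.
v = −0.1508·22.31·0.43680·[1 + 0.1508·0.89956/0.6564] = -1.7729 m/s.
|v| = 1.7729 m/s = 1772.9 mm/s.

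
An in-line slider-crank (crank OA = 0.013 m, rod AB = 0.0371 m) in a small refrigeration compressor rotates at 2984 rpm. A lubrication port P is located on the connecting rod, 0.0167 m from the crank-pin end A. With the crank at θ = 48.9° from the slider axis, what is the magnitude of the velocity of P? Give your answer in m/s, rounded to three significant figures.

3.69

ω = 312.5 rad/s.  Crank-pin speed |V_A| = rω = 4.0623 m/s, perpendicular to OA.
Rod angle: sinφ = −(r/L) sinθ ⇒ φ = -15.311°; ω_rod = −rω cosθ/√(L²−r²sin²θ) = -74.628 rad/s.
V_P = V_A + ω_rod × AP, with AP = 0.0167 m along the rod.
Components: V_Px = −rω sinθ − a·ω_rod·sinφ = -3.3903 m/s;  V_Py = rω cosθ + a·ω_rod·cosφ = +1.4684 m/s.
|V_P| = √(V_Px² + V_Py²) = 3.6946 m/s.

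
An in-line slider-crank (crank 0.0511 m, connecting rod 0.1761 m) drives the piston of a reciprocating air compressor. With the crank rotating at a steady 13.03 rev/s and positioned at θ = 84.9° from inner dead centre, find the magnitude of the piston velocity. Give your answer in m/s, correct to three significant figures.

ω = 2π·13 = 81.87 rad/s
For an in-line slider-crank, x = r cosθ + √(L² − r² sin²θ), so v = −rω sinθ·[1 + r cosθ/√(L² − r² sin²θ)].
With r = 0.0511 m, L = 0.1761 m, θ = 84.9°: √(L² − r² sin²θ) = 0.16858 m.
v = −0.0511·81.87·0.99604·[1 + 0.0511·0.08889/0.16858] = -4.2793 m/s.
|v| = 4.2793 m/s.

4.28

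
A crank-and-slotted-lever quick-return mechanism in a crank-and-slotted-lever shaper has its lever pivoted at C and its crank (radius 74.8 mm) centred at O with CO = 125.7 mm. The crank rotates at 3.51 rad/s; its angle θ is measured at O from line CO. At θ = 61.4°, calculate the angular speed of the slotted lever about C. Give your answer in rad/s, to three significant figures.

ω = 3.51 rad/s
Crank pin A relative to C: A = (d + r cosθ, r sinθ); lever angle φ = atan2(r sinθ, d + r cosθ).
Differentiating tanφ: φ̇ = rω(d cosθ + r)/(d² + r² + 2dr cosθ).
d² + r² + 2dr cosθ = |CA|² = 0.0303972 m²;  d cosθ + r = +0.13497 m.
|ω_lever| = |0.0748·3.51·+0.13497| / 0.0303972 = 1.1658 rad/s.

1.17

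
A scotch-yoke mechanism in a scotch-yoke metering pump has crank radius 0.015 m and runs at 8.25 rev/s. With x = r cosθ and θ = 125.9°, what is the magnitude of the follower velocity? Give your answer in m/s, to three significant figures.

ω = 51.84 rad/s (from 8.25 rev/s).
x = r cosθ ⇒ ẋ = −rω sinθ.
|v| = rω|sinθ| = 0.015·51.84·|sin 125.9°| = 0.62984 m/s.

0.630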